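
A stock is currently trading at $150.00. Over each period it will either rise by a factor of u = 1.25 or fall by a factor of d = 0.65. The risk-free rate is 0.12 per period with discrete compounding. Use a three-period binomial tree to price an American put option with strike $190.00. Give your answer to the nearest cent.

Risk-neutral probability p = (1 + 0.12 − 0.65)/(1.25 − 0.65) = 0.4700/0.6000 = 0.7833
Terminal stock prices: S_uuu = 293, S_uud = 152.3, S_udd = 79.22, S_ddd = 41.19
Terminal payoffs (K − S): max(-103, 0) = 0, max(37.66, 0) = 37.66, max(110.8, 0) = 110.8, max(148.8, 0) = 148.8
Node uu (S = 234.4): continuation = 1/1.12·[0.7833·0.0000 + 0.2167·37.6562] = 7.2847; exercise value = 0.0000 ≤ continuation, so V_uu = 7.2847
Node ud (S = 121.9): continuation = 1/1.12·[0.7833·37.6562 + 0.2167·110.7812] = 47.7679; exercise value = 68.1250 > continuation, so V_ud = 68.1250 (exercise)
Node dd (S = 63.38): continuation = 1/1.12·[0.7833·110.7812 + 0.2167·148.8063] = 106.2679; exercise value = 126.6250 > continuation, so V_dd = 126.6250 (exercise)
Node u (S = 187.5): continuation = 1/1.12·[0.7833·7.2847 + 0.2167·68.1250] = 18.2739; exercise value = 2.5000 ≤ continuation, so V_u = 18.2739
Node d (S = 97.5): continuation = 1/1.12·[0.7833·68.1250 + 0.2167·126.6250] = 72.1429; exercise value = 92.5000 > continuation, so V_d = 92.5000 (exercise)
Node 0 (S = 150): continuation = 1/1.12·[0.7833·18.2739 + 0.2167·92.5000] = 30.6752; exercise value = 40.0000 > continuation, so V_0 = 40.0000 (exercise)

$40.00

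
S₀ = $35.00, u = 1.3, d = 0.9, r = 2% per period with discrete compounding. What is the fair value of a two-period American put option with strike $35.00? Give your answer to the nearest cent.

Risk-neutral probability p = (1 + 0.02 − 0.9)/(1.3 − 0.9) = 0.1200/0.4000 = 0.3000
Terminal stock prices: S_uu = 59.15, S_ud = 40.95, S_dd = 28.35
Terminal payoffs (K − S): max(-24.15, 0) = 0, max(-5.95, 0) = 0, max(6.65, 0) = 6.65
Node u (S = 45.5): continuation = 1/1.02·[0.3000·0.0000 + 0.7000·0.0000] = 0.0000; exercise value = 0.0000 ≤ continuation, so V_u = 0.0000
Node d (S = 31.5): continuation = 1/1.02·[0.3000·0.0000 + 0.7000·6.6500] = 4.5637; exercise value = 3.5000 ≤ continuation, so V_d = 4.5637
Node 0 (S = 35): continuation = 1/1.02·[0.3000·0.0000 + 0.7000·4.5637] = 3.1320; exercise value = 0.0000 ≤ continuation, so V_0 = 3.1320

$3.13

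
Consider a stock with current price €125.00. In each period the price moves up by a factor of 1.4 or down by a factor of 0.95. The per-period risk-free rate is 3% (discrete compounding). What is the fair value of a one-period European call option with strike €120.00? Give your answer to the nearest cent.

Risk-neutral probability p = (1 + 0.03 − 0.95)/(1.4 − 0.95) = 0.0800/0.4500 = 0.1778
Terminal stock prices: S_u = 175, S_d = 118.8
Terminal payoffs (S − K): max(55, 0) = 55, max(-1.25, 0) = 0
Node 0 (S = 125): V_0 = 1/1.03·[0.1778·55.0000 + 0.8222·0.0000] = 9.4930

€9.49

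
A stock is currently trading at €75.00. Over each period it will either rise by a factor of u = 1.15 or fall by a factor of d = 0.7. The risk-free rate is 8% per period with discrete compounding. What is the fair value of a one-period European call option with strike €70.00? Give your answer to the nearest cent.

Risk-neutral probability p = (1 + 0.08 − 0.7)/(1.15 − 0.7) = 0.3800/0.4500 = 0.8444
Terminal stock prices: S_u = 86.25, S_d = 52.5
Terminal payoffs (S − K): max(16.25, 0) = 16.25, max(-17.5, 0) = 0
Node 0 (S = 75): V_0 = 1/1.08·[0.8444·16.2500 + 0.1556·0.0000] = 12.7058

€12.71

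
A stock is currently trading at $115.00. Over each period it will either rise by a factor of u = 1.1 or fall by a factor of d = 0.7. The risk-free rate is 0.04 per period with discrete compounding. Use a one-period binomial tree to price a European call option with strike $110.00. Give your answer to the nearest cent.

Risk-neutral probability p = (1 + 0.04 − 0.7)/(1.1 − 0.7) = 0.3400/0.4000 = 0.8500
Terminal stock prices: S_u = 126.5, S_d = 80.5
Terminal payoffs (S − K): max(16.5, 0) = 16.5, max(-29.5, 0) = 0
Node 0 (S = 115): V_0 = 1/1.04·[0.8500·16.5000 + 0.1500·0.0000] = 13.4856

$13.49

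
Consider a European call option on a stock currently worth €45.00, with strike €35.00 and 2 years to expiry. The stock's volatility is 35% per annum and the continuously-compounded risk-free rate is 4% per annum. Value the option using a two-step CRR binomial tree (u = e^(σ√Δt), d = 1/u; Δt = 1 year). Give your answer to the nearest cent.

CRR parameters: u = e^(σ√Δt) = e^(0.35·√1) = 1.4191, d = 1/u = 0.7047
Per-period rate: rΔt = 0.04·1 = 0.04, so R = e^0.04 = 1.0408
Risk-neutral probability p = (e^0.04 − 0.7047)/(1.4191 − 0.7047) = 0.3361/0.7144 = 0.4705
Terminal stock prices: S_uu = 90.62, S_ud = 45, S_dd = 22.35
Terminal payoffs (S − K): max(55.62, 0) = 55.62, max(10, 0) = 10, max(-12.65, 0) = 0
Node u (S = 63.86): V_u = e^(−0.04)·[0.4705·55.6189 + 0.5295·10.0000] = 30.2304
Node d (S = 31.71): V_d = e^(−0.04)·[0.4705·10.0000 + 0.5295·0.0000] = 4.5206
Node 0 (S = 45): V_0 = e^(−0.04)·[0.4705·30.2304 + 0.5295·4.5206] = 15.9658

€15.97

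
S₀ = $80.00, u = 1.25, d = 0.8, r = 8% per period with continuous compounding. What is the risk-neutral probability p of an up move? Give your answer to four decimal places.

Risk-neutral probability p = (e^0.08 − 0.8)/(1.25 − 0.8) = 0.2833/0.4500 = 0.6295

p = 0.6295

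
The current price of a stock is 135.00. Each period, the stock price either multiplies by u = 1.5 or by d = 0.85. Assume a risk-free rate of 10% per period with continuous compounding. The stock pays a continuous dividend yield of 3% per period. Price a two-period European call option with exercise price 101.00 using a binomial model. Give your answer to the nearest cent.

45.67

Per-period risk-free factor R = e^0.1 = 1.1052; dividend-adjusted growth = e^(0.1−0.03) = 1.0725.
Risk-neutral probability p = (1.0725 − 0.85)/(1.5 − 0.85) = 0.2225/0.6500 = 0.3423
Terminal stock prices: S_uu = 303.8, S_ud = 172.1, S_dd = 97.54
Terminal payoffs (S − K): max(202.8, 0) = 202.8, max(71.12, 0) = 71.12, max(-3.463, 0) = 0
Node u (S = 202.5): V_u = e^(−0.1)·[0.3423·202.7500 + 0.6577·71.1250] = 105.1266
Node d (S = 114.8): V_d = e^(−0.1)·[0.3423·71.1250 + 0.6577·0.0000] = 22.0306
Node 0 (S = 135): V_0 = e^(−0.1)·[0.3423·105.1266 + 0.6577·22.0306] = 45.6726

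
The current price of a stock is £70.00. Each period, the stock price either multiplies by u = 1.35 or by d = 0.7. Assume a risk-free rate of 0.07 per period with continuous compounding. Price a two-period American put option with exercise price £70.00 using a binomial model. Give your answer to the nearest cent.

Risk-neutral probability p = (e^0.07 − 0.7)/(1.35 − 0.7) = 0.3725/0.6500 = 0.5731
Terminal stock prices: S_uu = 127.6, S_ud = 66.15, S_dd = 34.3
Terminal payoffs (K − S): max(-57.58, 0) = 0, max(3.85, 0) = 3.85, max(35.7, 0) = 35.7
Node u (S = 94.5): continuation = e^(−0.07)·[0.5731·0.0000 + 0.4269·3.8500] = 1.5325; exercise value = 0.0000 ≤ continuation, so V_u = 1.5325
Node d (S = 49): continuation = e^(−0.07)·[0.5731·3.8500 + 0.4269·35.7000] = 16.2676; exercise value = 21.0000 > continuation, so V_d = 21.0000 (exercise)
Node 0 (S = 70): continuation = e^(−0.07)·[0.5731·1.5325 + 0.4269·21.0000] = 9.1779; exercise value = 0.0000 ≤ continuation, so V_0 = 9.1779

£9.18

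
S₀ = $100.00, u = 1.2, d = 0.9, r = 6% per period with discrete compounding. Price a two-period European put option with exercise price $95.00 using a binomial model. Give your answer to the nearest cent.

$2.71

Risk-neutral probability p = (1 + 0.06 − 0.9)/(1.2 − 0.9) = 0.1600/0.3000 = 0.5333
Terminal stock prices: S_uu = 144, S_ud = 108, S_dd = 81
Terminal payoffs (K − S): max(-49, 0) = 0, max(-13, 0) = 0, max(14, 0) = 14
Node u (S = 120): V_u = 1/1.06·[0.5333·0.0000 + 0.4667·0.0000] = 0.0000
Node d (S = 90): V_d = 1/1.06·[0.5333·0.0000 + 0.4667·14.0000] = 6.1635
Node 0 (S = 100): V_0 = 1/1.06·[0.5333·0.0000 + 0.4667·6.1635] = 2.7135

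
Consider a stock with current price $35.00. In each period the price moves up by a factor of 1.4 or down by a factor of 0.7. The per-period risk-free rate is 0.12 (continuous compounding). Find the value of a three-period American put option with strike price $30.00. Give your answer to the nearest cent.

Risk-neutral probability p = (e^0.12 − 0.7)/(1.4 − 0.7) = 0.4275/0.7000 = 0.6107
Terminal stock prices: S_uuu = 96.04, S_uud = 48.02, S_udd = 24.01, S_ddd = 12
Terminal payoffs (K − S): max(-66.04, 0) = 0, max(-18.02, 0) = 0, max(5.99, 0) = 5.99, max(18, 0) = 18
Node uu (S = 68.6): continuation = e^(−0.12)·[0.6107·0.0000 + 0.3893·0.0000] = 0.0000; exercise value = 0.0000 ≤ continuation, so V_uu = 0.0000
Node ud (S = 34.3): continuation = e^(−0.12)·[0.6107·0.0000 + 0.3893·5.9900] = 2.0682; exercise value = 0.0000 ≤ continuation, so V_ud = 2.0682
Node dd (S = 17.15): continuation = e^(−0.12)·[0.6107·5.9900 + 0.3893·17.9950] = 9.4576; exercise value = 12.8500 > continuation, so V_dd = 12.8500 (exercise)
Node u (S = 49): continuation = e^(−0.12)·[0.6107·0.0000 + 0.3893·2.0682] = 0.7141; exercise value = 0.0000 ≤ continuation, so V_u = 0.7141
Node d (S = 24.5): continuation = e^(−0.12)·[0.6107·2.0682 + 0.3893·12.8500] = 5.5569; exercise value = 5.5000 ≤ continuation, so V_d = 5.5569
Node 0 (S = 35): continuation = e^(−0.12)·[0.6107·0.7141 + 0.3893·5.5569] = 2.3054; exercise value = 0.0000 ≤ continuation, so V_0 = 2.3054

$2.31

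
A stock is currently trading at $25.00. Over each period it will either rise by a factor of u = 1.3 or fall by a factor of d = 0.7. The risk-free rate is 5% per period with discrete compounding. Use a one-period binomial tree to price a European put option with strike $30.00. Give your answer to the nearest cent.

Risk-neutral probability p = (1 + 0.05 − 0.7)/(1.3 − 0.7) = 0.3500/0.6000 = 0.5833
Terminal stock prices: S_u = 32.5, S_d = 17.5
Terminal payoffs (K − S): max(-2.5, 0) = 0, max(12.5, 0) = 12.5
Node 0 (S = 25): V_0 = 1/1.05·[0.5833·0.0000 + 0.4167·12.5000] = 4.9603

$4.96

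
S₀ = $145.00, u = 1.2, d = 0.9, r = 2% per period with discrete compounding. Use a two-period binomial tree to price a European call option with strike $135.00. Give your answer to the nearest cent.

$21.31

Risk-neutral probability p = (1 + 0.02 − 0.9)/(1.2 − 0.9) = 0.1200/0.3000 = 0.4000
Terminal stock prices: S_uu = 208.8, S_ud = 156.6, S_dd = 117.5
Terminal payoffs (S − K): max(73.8, 0) = 73.8, max(21.6, 0) = 21.6, max(-17.55, 0) = 0
Node u (S = 174): V_u = 1/1.02·[0.4000·73.8000 + 0.6000·21.6000] = 41.6471
Node d (S = 130.5): V_d = 1/1.02·[0.4000·21.6000 + 0.6000·0.0000] = 8.4706
Node 0 (S = 145): V_0 = 1/1.02·[0.4000·41.6471 + 0.6000·8.4706] = 21.3149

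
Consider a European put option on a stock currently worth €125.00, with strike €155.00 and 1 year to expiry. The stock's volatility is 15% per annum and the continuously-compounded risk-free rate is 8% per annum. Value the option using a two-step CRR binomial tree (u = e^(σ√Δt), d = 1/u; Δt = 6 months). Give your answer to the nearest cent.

CRR parameters: u = e^(σ√Δt) = e^(0.15·√0.5) = 1.1119, d = 1/u = 0.8994
Per-period rate: rΔt = 0.08·0.5 = 0.04, so R = e^0.04 = 1.0408
Risk-neutral probability p = (e^0.04 − 0.8994)/(1.1119 − 0.8994) = 0.1414/0.2125 = 0.6655
Terminal stock prices: S_uu = 154.5, S_ud = 125, S_dd = 101.1
Terminal payoffs (K − S): max(0.4611, 0) = 0.4611, max(30, 0) = 30, max(53.89, 0) = 53.89
Node u (S = 139): V_u = e^(−0.04)·[0.6655·0.4611 + 0.3345·30.0000] = 9.9355
Node d (S = 112.4): V_d = e^(−0.04)·[0.6655·30.0000 + 0.3345·53.8928] = 36.5017
Node 0 (S = 125): V_0 = e^(−0.04)·[0.6655·9.9355 + 0.3345·36.5017] = 18.0830

€18.08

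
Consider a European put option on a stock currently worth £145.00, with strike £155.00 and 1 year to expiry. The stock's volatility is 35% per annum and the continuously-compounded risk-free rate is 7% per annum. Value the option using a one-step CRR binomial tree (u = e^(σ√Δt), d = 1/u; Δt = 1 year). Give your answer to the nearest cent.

CRR parameters: u = e^(σ√Δt) = e^(0.35·√1) = 1.4191, d = 1/u = 0.7047
Per-period rate: rΔt = 0.07·1 = 0.07, so R = e^0.07 = 1.0725
Risk-neutral probability p = (e^0.07 − 0.7047)/(1.4191 − 0.7047) = 0.3678/0.7144 = 0.5149
Terminal stock prices: S_u = 205.8, S_d = 102.2
Terminal payoffs (K − S): max(-50.76, 0) = 0, max(52.82, 0) = 52.82
Node 0 (S = 145): V_0 = e^(−0.07)·[0.5149·0.0000 + 0.4851·52.8202] = 23.8918

£23.89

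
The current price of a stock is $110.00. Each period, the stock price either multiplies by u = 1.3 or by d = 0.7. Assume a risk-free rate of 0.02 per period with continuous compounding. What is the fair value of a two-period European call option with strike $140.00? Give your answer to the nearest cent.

$12.56

Risk-neutral probability p = (e^0.02 − 0.7)/(1.3 − 0.7) = 0.3202/0.6000 = 0.5337
Terminal stock prices: S_uu = 185.9, S_ud = 100.1, S_dd = 53.9
Terminal payoffs (S − K): max(45.9, 0) = 45.9, max(-39.9, 0) = 0, max(-86.1, 0) = 0
Node u (S = 143): V_u = e^(−0.02)·[0.5337·45.9000 + 0.4663·0.0000] = 24.0104
Node d (S = 77): V_d = e^(−0.02)·[0.5337·0.0000 + 0.4663·0.0000] = 0.0000
Node 0 (S = 110): V_0 = e^(−0.02)·[0.5337·24.0104 + 0.4663·0.0000] = 12.5599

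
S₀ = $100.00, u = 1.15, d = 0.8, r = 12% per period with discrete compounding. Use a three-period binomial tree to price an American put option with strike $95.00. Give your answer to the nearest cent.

Risk-neutral probability p = (1 + 0.12 − 0.8)/(1.15 − 0.8) = 0.3200/0.3500 = 0.9143
Terminal stock prices: S_uuu = 152.1, S_uud = 105.8, S_udd = 73.6, S_ddd = 51.2
Terminal payoffs (K − S): max(-57.09, 0) = 0, max(-10.8, 0) = 0, max(21.4, 0) = 21.4, max(43.8, 0) = 43.8
Node uu (S = 132.2): continuation = 1/1.12·[0.9143·0.0000 + 0.0857·0.0000] = 0.0000; exercise value = 0.0000 ≤ continuation, so V_uu = 0.0000
Node ud (S = 92): continuation = 1/1.12·[0.9143·0.0000 + 0.0857·21.4000] = 1.6378; exercise value = 3.0000 > continuation, so V_ud = 3.0000 (exercise)
Node dd (S = 64): continuation = 1/1.12·[0.9143·21.4000 + 0.0857·43.8000] = 20.8214; exercise value = 31.0000 > continuation, so V_dd = 31.0000 (exercise)
Node u (S = 115): continuation = 1/1.12·[0.9143·0.0000 + 0.0857·3.0000] = 0.2296; exercise value = 0.0000 ≤ continuation, so V_u = 0.2296
Node d (S = 80): continuation = 1/1.12·[0.9143·3.0000 + 0.0857·31.0000] = 4.8214; exercise value = 15.0000 > continuation, so V_d = 15.0000 (exercise)
Node 0 (S = 100): continuation = 1/1.12·[0.9143·0.2296 + 0.0857·15.0000] = 1.3354; exercise value = 0.0000 ≤ continuation, so V_0 = 1.3354

$1.34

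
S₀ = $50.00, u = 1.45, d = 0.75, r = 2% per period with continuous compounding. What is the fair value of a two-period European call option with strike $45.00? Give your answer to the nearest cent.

Risk-neutral probability p = (e^0.02 − 0.75)/(1.45 − 0.75) = 0.2702/0.7000 = 0.3860
Terminal stock prices: S_uu = 105.1, S_ud = 54.38, S_dd = 28.12
Terminal payoffs (S − K): max(60.12, 0) = 60.12, max(9.375, 0) = 9.375, max(-16.88, 0) = 0
Node u (S = 72.5): V_u = e^(−0.02)·[0.3860·60.1250 + 0.6140·9.3750] = 28.3911
Node d (S = 37.5): V_d = e^(−0.02)·[0.3860·9.3750 + 0.6140·0.0000] = 3.5471
Node 0 (S = 50): V_0 = e^(−0.02)·[0.3860·28.3911 + 0.6140·3.5471] = 12.8768

$12.88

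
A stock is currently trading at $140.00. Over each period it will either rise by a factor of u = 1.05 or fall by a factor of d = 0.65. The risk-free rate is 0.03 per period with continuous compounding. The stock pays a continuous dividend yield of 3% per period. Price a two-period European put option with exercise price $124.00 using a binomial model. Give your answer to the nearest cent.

Per-period risk-free factor R = e^0.03 = 1.0305; dividend-adjusted growth = e^(0.03−0.03) = 1.0000.
Risk-neutral probability p = (1.0000 − 0.65)/(1.05 − 0.65) = 0.3500/0.4000 = 0.8750
Terminal stock prices: S_uu = 154.3, S_ud = 95.55, S_dd = 59.15
Terminal payoffs (K − S): max(-30.35, 0) = 0, max(28.45, 0) = 28.45, max(64.85, 0) = 64.85
Node u (S = 147): V_u = e^(−0.03)·[0.8750·0.0000 + 0.1250·28.4500] = 3.4511
Node d (S = 91): V_d = e^(−0.03)·[0.8750·28.4500 + 0.1250·64.8500] = 32.0247
Node 0 (S = 140): V_0 = e^(−0.03)·[0.8750·3.4511 + 0.1250·32.0247] = 6.8153

$6.82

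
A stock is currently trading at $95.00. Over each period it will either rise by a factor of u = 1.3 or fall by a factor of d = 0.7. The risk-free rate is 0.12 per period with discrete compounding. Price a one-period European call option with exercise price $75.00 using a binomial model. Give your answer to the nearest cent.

$30.31

Risk-neutral probability p = (1 + 0.12 − 0.7)/(1.3 − 0.7) = 0.4200/0.6000 = 0.7000
Terminal stock prices: S_u = 123.5, S_d = 66.5
Terminal payoffs (S − K): max(48.5, 0) = 48.5, max(-8.5, 0) = 0
Node 0 (S = 95): V_0 = 1/1.12·[0.7000·48.5000 + 0.3000·0.0000] = 30.3125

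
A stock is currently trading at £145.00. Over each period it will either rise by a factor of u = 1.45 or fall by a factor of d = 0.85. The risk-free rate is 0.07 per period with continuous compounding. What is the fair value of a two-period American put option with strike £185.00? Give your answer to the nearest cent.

Risk-neutral probability p = (e^0.07 − 0.85)/(1.45 − 0.85) = 0.2225/0.6000 = 0.3708
Terminal stock prices: S_uu = 304.9, S_ud = 178.7, S_dd = 104.8
Terminal payoffs (K − S): max(-119.9, 0) = 0, max(6.287, 0) = 6.287, max(80.24, 0) = 80.24
Node u (S = 210.2): continuation = e^(−0.07)·[0.3708·0.0000 + 0.6292·6.2875] = 3.6884; exercise value = 0.0000 ≤ continuation, so V_u = 3.6884
Node d (S = 123.2): continuation = e^(−0.07)·[0.3708·6.2875 + 0.6292·80.2375] = 49.2429; exercise value = 61.7500 > continuation, so V_d = 61.7500 (exercise)
Node 0 (S = 145): continuation = e^(−0.07)·[0.3708·3.6884 + 0.6292·61.7500] = 37.4990; exercise value = 40.0000 > continuation, so V_0 = 40.0000 (exercise)

£40.00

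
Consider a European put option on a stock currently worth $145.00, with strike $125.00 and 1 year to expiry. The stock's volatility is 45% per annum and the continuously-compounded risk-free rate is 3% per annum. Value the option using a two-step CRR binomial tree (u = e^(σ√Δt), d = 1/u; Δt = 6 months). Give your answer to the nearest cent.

$14.46

CRR parameters: u = e^(σ√Δt) = e^(0.45·√0.5) = 1.3746, d = 1/u = 0.7275
Per-period rate: rΔt = 0.03·0.5 = 0.015, so R = e^0.015 = 1.0151
Risk-neutral probability p = (e^0.015 − 0.7275)/(1.3746 − 0.7275) = 0.2877/0.6472 = 0.4445
Terminal stock prices: S_uu = 274, S_ud = 145, S_dd = 76.73
Terminal payoffs (K − S): max(-149, 0) = 0, max(-20, 0) = 0, max(48.27, 0) = 48.27
Node u (S = 199.3): V_u = e^(−0.015)·[0.4445·0.0000 + 0.5555·0.0000] = 0.0000
Node d (S = 105.5): V_d = e^(−0.015)·[0.4445·0.0000 + 0.5555·48.2666] = 26.4145
Node 0 (S = 145): V_0 = e^(−0.015)·[0.4445·0.0000 + 0.5555·26.4145] = 14.4556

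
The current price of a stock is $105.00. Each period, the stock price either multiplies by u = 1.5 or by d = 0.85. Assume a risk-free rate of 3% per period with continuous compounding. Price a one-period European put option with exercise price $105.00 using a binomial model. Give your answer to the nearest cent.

$11.04

Risk-neutral probability p = (e^0.03 − 0.85)/(1.5 − 0.85) = 0.1805/0.6500 = 0.2776
Terminal stock prices: S_u = 157.5, S_d = 89.25
Terminal payoffs (K − S): max(-52.5, 0) = 0, max(15.75, 0) = 15.75
Node 0 (S = 105): V_0 = e^(−0.03)·[0.2776·0.0000 + 0.7224·15.7500] = 11.0412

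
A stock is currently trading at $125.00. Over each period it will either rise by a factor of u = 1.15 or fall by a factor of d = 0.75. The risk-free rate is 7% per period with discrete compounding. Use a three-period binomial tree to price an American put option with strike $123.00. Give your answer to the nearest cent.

$7.59

Risk-neutral probability p = (1 + 0.07 − 0.75)/(1.15 − 0.75) = 0.3200/0.4000 = 0.8000
Terminal stock prices: S_uuu = 190.1, S_uud = 124, S_udd = 80.86, S_ddd = 52.73
Terminal payoffs (K − S): max(-67.11, 0) = 0, max(-0.9844, 0) = 0, max(42.14, 0) = 42.14, max(70.27, 0) = 70.27
Node uu (S = 165.3): continuation = 1/1.07·[0.8000·0.0000 + 0.2000·0.0000] = 0.0000; exercise value = 0.0000 ≤ continuation, so V_uu = 0.0000
Node ud (S = 107.8): continuation = 1/1.07·[0.8000·0.0000 + 0.2000·42.1406] = 7.8768; exercise value = 15.1875 > continuation, so V_ud = 15.1875 (exercise)
Node dd (S = 70.31): continuation = 1/1.07·[0.8000·42.1406 + 0.2000·70.2656] = 44.6408; exercise value = 52.6875 > continuation, so V_dd = 52.6875 (exercise)
Node u (S = 143.8): continuation = 1/1.07·[0.8000·0.0000 + 0.2000·15.1875] = 2.8388; exercise value = 0.0000 ≤ continuation, so V_u = 2.8388
Node d (S = 93.75): continuation = 1/1.07·[0.8000·15.1875 + 0.2000·52.6875] = 21.2033; exercise value = 29.2500 > continuation, so V_d = 29.2500 (exercise)
Node 0 (S = 125): continuation = 1/1.07·[0.8000·2.8388 + 0.2000·29.2500] = 7.5897; exercise value = 0.0000 ≤ continuation, so V_0 = 7.5897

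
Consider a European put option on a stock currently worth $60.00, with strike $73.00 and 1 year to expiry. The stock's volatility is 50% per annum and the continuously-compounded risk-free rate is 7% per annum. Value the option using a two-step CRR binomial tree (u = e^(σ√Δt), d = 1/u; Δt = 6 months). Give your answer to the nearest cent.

CRR parameters: u = e^(σ√Δt) = e^(0.5·√0.5) = 1.4241, d = 1/u = 0.7022
Per-period rate: rΔt = 0.07·0.5 = 0.035, so R = e^0.035 = 1.0356
Risk-neutral probability p = (e^0.035 − 0.7022)/(1.4241 − 0.7022) = 0.3334/0.7219 = 0.4619
Terminal stock prices: S_uu = 121.7, S_ud = 60, S_dd = 29.58
Terminal payoffs (K − S): max(-48.69, 0) = 0, max(13, 0) = 13, max(43.42, 0) = 43.42
Node u (S = 85.45): V_u = e^(−0.035)·[0.4619·0.0000 + 0.5381·13.0000] = 6.7552
Node d (S = 42.13): V_d = e^(−0.035)·[0.4619·13.0000 + 0.5381·43.4159] = 28.3579
Node 0 (S = 60): V_0 = e^(−0.035)·[0.4619·6.7552 + 0.5381·28.3579] = 17.7483

$17.75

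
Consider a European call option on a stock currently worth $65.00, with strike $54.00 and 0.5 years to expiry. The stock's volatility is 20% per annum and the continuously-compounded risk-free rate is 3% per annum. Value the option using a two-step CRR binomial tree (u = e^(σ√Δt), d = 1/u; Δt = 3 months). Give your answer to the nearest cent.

CRR parameters: u = e^(σ√Δt) = e^(0.2·√0.25) = 1.1052, d = 1/u = 0.9048
Per-period rate: rΔt = 0.03·0.25 = 0.0075, so R = e^0.0075 = 1.0075
Risk-neutral probability p = (e^0.0075 − 0.9048)/(1.1052 − 0.9048) = 0.1027/0.2003 = 0.5126
Terminal stock prices: S_uu = 79.39, S_ud = 65, S_dd = 53.22
Terminal payoffs (S − K): max(25.39, 0) = 25.39, max(11, 0) = 11, max(-0.7825, 0) = 0
Node u (S = 71.84): V_u = e^(−0.0075)·[0.5126·25.3912 + 0.4874·11.0000] = 18.2396
Node d (S = 58.81): V_d = e^(−0.0075)·[0.5126·11.0000 + 0.4874·0.0000] = 5.5965
Node 0 (S = 65): V_0 = e^(−0.0075)·[0.5126·18.2396 + 0.4874·5.5965] = 11.9871

$11.99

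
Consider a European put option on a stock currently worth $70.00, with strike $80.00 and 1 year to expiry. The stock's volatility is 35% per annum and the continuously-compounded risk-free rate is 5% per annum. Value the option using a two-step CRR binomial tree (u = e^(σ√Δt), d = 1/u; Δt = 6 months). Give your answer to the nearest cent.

$14.02

CRR parameters: u = e^(σ√Δt) = e^(0.35·√0.5) = 1.2808, d = 1/u = 0.7808
Per-period rate: rΔt = 0.05·0.5 = 0.025, so R = e^0.025 = 1.0253
Risk-neutral probability p = (e^0.025 − 0.7808)/(1.2808 − 0.7808) = 0.2446/0.5000 = 0.4891
Terminal stock prices: S_uu = 114.8, S_ud = 70, S_dd = 42.67
Terminal payoffs (K − S): max(-34.83, 0) = 0, max(10, 0) = 10, max(37.33, 0) = 37.33
Node u (S = 89.66): V_u = e^(−0.025)·[0.4891·0.0000 + 0.5109·10.0000] = 4.9832
Node d (S = 54.65): V_d = e^(−0.025)·[0.4891·10.0000 + 0.5109·37.3290] = 23.3716
Node 0 (S = 70): V_0 = e^(−0.025)·[0.4891·4.9832 + 0.5109·23.3716] = 14.0234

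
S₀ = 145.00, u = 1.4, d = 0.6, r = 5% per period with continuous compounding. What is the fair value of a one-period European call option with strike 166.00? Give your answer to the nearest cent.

Risk-neutral probability p = (e^0.05 − 0.6)/(1.4 − 0.6) = 0.4513/0.8000 = 0.5641
Terminal stock prices: S_u = 203, S_d = 87
Terminal payoffs (S − K): max(37, 0) = 37, max(-79, 0) = 0
Node 0 (S = 145): V_0 = e^(−0.05)·[0.5641·37.0000 + 0.4359·0.0000] = 19.8534

19.85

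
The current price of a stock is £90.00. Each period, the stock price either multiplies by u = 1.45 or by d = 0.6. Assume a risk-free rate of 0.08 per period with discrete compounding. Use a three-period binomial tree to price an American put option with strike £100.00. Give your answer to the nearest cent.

Risk-neutral probability p = (1 + 0.08 − 0.6)/(1.45 − 0.6) = 0.4800/0.8500 = 0.5647
Terminal stock prices: S_uuu = 274.4, S_uud = 113.5, S_udd = 46.98, S_ddd = 19.44
Terminal payoffs (K − S): max(-174.4, 0) = 0, max(-13.53, 0) = 0, max(53.02, 0) = 53.02, max(80.56, 0) = 80.56
Node uu (S = 189.2): continuation = 1/1.08·[0.5647·0.0000 + 0.4353·0.0000] = 0.0000; exercise value = 0.0000 ≤ continuation, so V_uu = 0.0000
Node ud (S = 78.3): continuation = 1/1.08·[0.5647·0.0000 + 0.4353·53.0200] = 21.3697; exercise value = 21.7000 > continuation, so V_ud = 21.7000 (exercise)
Node dd (S = 32.4): continuation = 1/1.08·[0.5647·53.0200 + 0.4353·80.5600] = 60.1926; exercise value = 67.6000 > continuation, so V_dd = 67.6000 (exercise)
Node u (S = 130.5): continuation = 1/1.08·[0.5647·0.0000 + 0.4353·21.7000] = 8.7462; exercise value = 0.0000 ≤ continuation, so V_u = 8.7462
Node d (S = 54): continuation = 1/1.08·[0.5647·21.7000 + 0.4353·67.6000] = 38.5926; exercise value = 46.0000 > continuation, so V_d = 46.0000 (exercise)
Node 0 (S = 90): continuation = 1/1.08·[0.5647·8.7462 + 0.4353·46.0000] = 23.1135; exercise value = 10.0000 ≤ continuation, so V_0 = 23.1135

£23.11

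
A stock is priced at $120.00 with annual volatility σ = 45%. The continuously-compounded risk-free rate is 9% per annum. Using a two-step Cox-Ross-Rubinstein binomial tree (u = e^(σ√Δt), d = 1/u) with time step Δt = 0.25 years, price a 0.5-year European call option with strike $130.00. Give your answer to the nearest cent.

CRR parameters: u = e^(σ√Δt) = e^(0.45·√0.25) = 1.2523, d = 1/u = 0.7985
Per-period rate: rΔt = 0.09·0.25 = 0.0225, so R = e^0.0225 = 1.0228
Risk-neutral probability p = (e^0.0225 − 0.7985)/(1.2523 − 0.7985) = 0.2242/0.4538 = 0.4941
Terminal stock prices: S_uu = 188.2, S_ud = 120, S_dd = 76.52
Terminal payoffs (S − K): max(58.2, 0) = 58.2, max(-10, 0) = 0, max(-53.48, 0) = 0
Node u (S = 150.3): V_u = e^(−0.0225)·[0.4941·58.1975 + 0.5059·0.0000] = 28.1172
Node d (S = 95.82): V_d = e^(−0.0225)·[0.4941·0.0000 + 0.5059·0.0000] = 0.0000
Node 0 (S = 120): V_0 = e^(−0.0225)·[0.4941·28.1172 + 0.5059·0.0000] = 13.5844

$13.58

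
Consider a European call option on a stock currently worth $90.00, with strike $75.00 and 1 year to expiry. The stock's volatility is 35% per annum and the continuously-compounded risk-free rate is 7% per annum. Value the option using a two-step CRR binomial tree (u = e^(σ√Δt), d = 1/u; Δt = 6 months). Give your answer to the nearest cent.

CRR parameters: u = e^(σ√Δt) = e^(0.35·√0.5) = 1.2808, d = 1/u = 0.7808
Per-period rate: rΔt = 0.07·0.5 = 0.035, so R = e^0.035 = 1.0356
Risk-neutral probability p = (e^0.035 − 0.7808)/(1.2808 − 0.7808) = 0.2549/0.5000 = 0.5097
Terminal stock prices: S_uu = 147.6, S_ud = 90, S_dd = 54.86
Terminal payoffs (S − K): max(72.64, 0) = 72.64, max(15, 0) = 15, max(-20.14, 0) = 0
Node u (S = 115.3): V_u = e^(−0.035)·[0.5097·72.6411 + 0.4903·15.0000] = 42.8519
Node d (S = 70.27): V_d = e^(−0.035)·[0.5097·15.0000 + 0.4903·0.0000] = 7.3822
Node 0 (S = 90): V_0 = e^(−0.035)·[0.5097·42.8519 + 0.4903·7.3822] = 24.5845

$24.58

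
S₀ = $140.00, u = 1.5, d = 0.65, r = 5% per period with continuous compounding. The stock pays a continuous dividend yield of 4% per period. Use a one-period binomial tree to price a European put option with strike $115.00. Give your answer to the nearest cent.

$13.16

Per-period risk-free factor R = e^0.05 = 1.0513; dividend-adjusted growth = e^(0.05−0.04) = 1.0101.
Risk-neutral probability p = (1.0101 − 0.65)/(1.5 − 0.65) = 0.3601/0.8500 = 0.4236
Terminal stock prices: S_u = 210, S_d = 91
Terminal payoffs (K − S): max(-95, 0) = 0, max(24, 0) = 24
Node 0 (S = 140): V_0 = e^(−0.05)·[0.4236·0.0000 + 0.5764·24.0000] = 13.1592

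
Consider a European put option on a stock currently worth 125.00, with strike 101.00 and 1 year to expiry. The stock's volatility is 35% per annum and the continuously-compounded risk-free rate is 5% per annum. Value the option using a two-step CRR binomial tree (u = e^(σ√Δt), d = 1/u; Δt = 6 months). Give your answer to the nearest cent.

CRR parameters: u = e^(σ√Δt) = e^(0.35·√0.5) = 1.2808, d = 1/u = 0.7808
Per-period rate: rΔt = 0.05·0.5 = 0.025, so R = e^0.025 = 1.0253
Risk-neutral probability p = (e^0.025 − 0.7808)/(1.2808 − 0.7808) = 0.2446/0.5000 = 0.4891
Terminal stock prices: S_uu = 205.1, S_ud = 125, S_dd = 76.2
Terminal payoffs (K − S): max(-104.1, 0) = 0, max(-24, 0) = 0, max(24.8, 0) = 24.8
Node u (S = 160.1): V_u = e^(−0.025)·[0.4891·0.0000 + 0.5109·0.0000] = 0.0000
Node d (S = 97.6): V_d = e^(−0.025)·[0.4891·0.0000 + 0.5109·24.8017] = 12.3591
Node 0 (S = 125): V_0 = e^(−0.025)·[0.4891·0.0000 + 0.5109·12.3591] = 6.1588

6.16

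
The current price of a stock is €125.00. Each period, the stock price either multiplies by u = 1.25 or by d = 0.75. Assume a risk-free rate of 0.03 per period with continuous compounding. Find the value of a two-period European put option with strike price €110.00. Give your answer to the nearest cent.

€7.21

Risk-neutral probability p = (e^0.03 − 0.75)/(1.25 − 0.75) = 0.2805/0.5000 = 0.5609
Terminal stock prices: S_uu = 195.3, S_ud = 117.2, S_dd = 70.31
Terminal payoffs (K − S): max(-85.31, 0) = 0, max(-7.188, 0) = 0, max(39.69, 0) = 39.69
Node u (S = 156.2): V_u = e^(−0.03)·[0.5609·0.0000 + 0.4391·0.0000] = 0.0000
Node d (S = 93.75): V_d = e^(−0.03)·[0.5609·0.0000 + 0.4391·39.6875] = 16.9114
Node 0 (S = 125): V_0 = e^(−0.03)·[0.5609·0.0000 + 0.4391·16.9114] = 7.2062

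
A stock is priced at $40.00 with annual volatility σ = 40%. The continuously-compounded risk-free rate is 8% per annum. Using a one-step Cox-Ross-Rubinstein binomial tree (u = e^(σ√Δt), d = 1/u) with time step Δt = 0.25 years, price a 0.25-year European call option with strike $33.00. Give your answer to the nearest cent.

$7.78

CRR parameters: u = e^(σ√Δt) = e^(0.4·√0.25) = 1.2214, d = 1/u = 0.8187
Per-period rate: rΔt = 0.08·0.25 = 0.02, so R = e^0.02 = 1.0202
Risk-neutral probability p = (e^0.02 − 0.8187)/(1.2214 − 0.8187) = 0.2015/0.4027 = 0.5003
Terminal stock prices: S_u = 48.86, S_d = 32.75
Terminal payoffs (S − K): max(15.86, 0) = 15.86, max(-0.2508, 0) = 0
Node 0 (S = 40): V_0 = e^(−0.02)·[0.5003·15.8561 + 0.4997·0.0000] = 7.7763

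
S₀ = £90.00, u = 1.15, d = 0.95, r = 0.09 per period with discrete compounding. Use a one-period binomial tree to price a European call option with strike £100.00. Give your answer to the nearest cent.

Risk-neutral probability p = (1 + 0.09 − 0.95)/(1.15 − 0.95) = 0.1400/0.2000 = 0.7000
Terminal stock prices: S_u = 103.5, S_d = 85.5
Terminal payoffs (S − K): max(3.5, 0) = 3.5, max(-14.5, 0) = 0
Node 0 (S = 90): V_0 = 1/1.09·[0.7000·3.5000 + 0.3000·0.0000] = 2.2477

£2.25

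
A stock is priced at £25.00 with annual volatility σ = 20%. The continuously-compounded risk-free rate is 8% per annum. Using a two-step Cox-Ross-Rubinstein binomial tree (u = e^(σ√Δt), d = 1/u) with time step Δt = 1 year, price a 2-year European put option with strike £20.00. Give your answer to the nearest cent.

£0.33

CRR parameters: u = e^(σ√Δt) = e^(0.2·√1) = 1.2214, d = 1/u = 0.8187
Per-period rate: rΔt = 0.08·1 = 0.08, so R = e^0.08 = 1.0833
Risk-neutral probability p = (e^0.08 − 0.8187)/(1.2214 − 0.8187) = 0.2646/0.4027 = 0.6570
Terminal stock prices: S_uu = 37.3, S_ud = 25, S_dd = 16.76
Terminal payoffs (K − S): max(-17.3, 0) = 0, max(-5, 0) = 0, max(3.242, 0) = 3.242
Node u (S = 30.54): V_u = e^(−0.08)·[0.6570·0.0000 + 0.3430·0.0000] = 0.0000
Node d (S = 20.47): V_d = e^(−0.08)·[0.6570·0.0000 + 0.3430·3.2420] = 1.0265
Node 0 (S = 25): V_0 = e^(−0.08)·[0.6570·0.0000 + 0.3430·1.0265] = 0.3250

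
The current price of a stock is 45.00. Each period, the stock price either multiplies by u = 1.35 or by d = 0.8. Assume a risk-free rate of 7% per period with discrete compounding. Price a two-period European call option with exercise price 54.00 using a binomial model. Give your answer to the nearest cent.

5.90

Risk-neutral probability p = (1 + 0.07 − 0.8)/(1.35 − 0.8) = 0.2700/0.5500 = 0.4909
Terminal stock prices: S_uu = 82.01, S_ud = 48.6, S_dd = 28.8
Terminal payoffs (S − K): max(28.01, 0) = 28.01, max(-5.4, 0) = 0, max(-25.2, 0) = 0
Node u (S = 60.75): V_u = 1/1.07·[0.4909·28.0125 + 0.5091·0.0000] = 12.8520
Node d (S = 36): V_d = 1/1.07·[0.4909·0.0000 + 0.5091·0.0000] = 0.0000
Node 0 (S = 45): V_0 = 1/1.07·[0.4909·12.8520 + 0.5091·0.0000] = 5.8964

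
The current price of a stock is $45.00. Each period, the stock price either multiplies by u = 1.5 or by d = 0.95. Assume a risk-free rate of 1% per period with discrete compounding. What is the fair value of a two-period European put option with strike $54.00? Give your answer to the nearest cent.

$10.42

Risk-neutral probability p = (1 + 0.01 − 0.95)/(1.5 − 0.95) = 0.0600/0.5500 = 0.1091
Terminal stock prices: S_uu = 101.2, S_ud = 64.12, S_dd = 40.61
Terminal payoffs (K − S): max(-47.25, 0) = 0, max(-10.12, 0) = 0, max(13.39, 0) = 13.39
Node u (S = 67.5): V_u = 1/1.01·[0.1091·0.0000 + 0.8909·0.0000] = 0.0000
Node d (S = 42.75): V_d = 1/1.01·[0.1091·0.0000 + 0.8909·13.3875] = 11.8090
Node 0 (S = 45): V_0 = 1/1.01·[0.1091·0.0000 + 0.8909·11.8090] = 10.4165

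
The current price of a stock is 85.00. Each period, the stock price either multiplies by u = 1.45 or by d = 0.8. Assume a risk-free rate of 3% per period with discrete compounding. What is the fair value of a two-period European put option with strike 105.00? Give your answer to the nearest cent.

22.67

Risk-neutral probability p = (1 + 0.03 − 0.8)/(1.45 − 0.8) = 0.2300/0.6500 = 0.3538
Terminal stock prices: S_uu = 178.7, S_ud = 98.6, S_dd = 54.4
Terminal payoffs (K − S): max(-73.71, 0) = 0, max(6.4, 0) = 6.4, max(50.6, 0) = 50.6
Node u (S = 123.2): V_u = 1/1.03·[0.3538·0.0000 + 0.6462·6.4000] = 4.0149
Node d (S = 68): V_d = 1/1.03·[0.3538·6.4000 + 0.6462·50.6000] = 33.9417
Node 0 (S = 85): V_0 = 1/1.03·[0.3538·4.0149 + 0.6462·33.9417] = 22.6721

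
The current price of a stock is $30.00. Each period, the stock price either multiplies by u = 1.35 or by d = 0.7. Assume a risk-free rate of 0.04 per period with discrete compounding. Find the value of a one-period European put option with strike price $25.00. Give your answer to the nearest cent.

Risk-neutral probability p = (1 + 0.04 − 0.7)/(1.35 − 0.7) = 0.3400/0.6500 = 0.5231
Terminal stock prices: S_u = 40.5, S_d = 21
Terminal payoffs (K − S): max(-15.5, 0) = 0, max(4, 0) = 4
Node 0 (S = 30): V_0 = 1/1.04·[0.5231·0.0000 + 0.4769·4.0000] = 1.8343

$1.83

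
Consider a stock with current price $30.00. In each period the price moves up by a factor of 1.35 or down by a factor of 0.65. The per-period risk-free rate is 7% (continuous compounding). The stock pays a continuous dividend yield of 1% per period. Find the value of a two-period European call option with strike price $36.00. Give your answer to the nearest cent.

$5.62

Per-period risk-free factor R = e^0.07 = 1.0725; dividend-adjusted growth = e^(0.07−0.01) = 1.0618.
Risk-neutral probability p = (1.0618 − 0.65)/(1.35 − 0.65) = 0.4118/0.7000 = 0.5883
Terminal stock prices: S_uu = 54.68, S_ud = 26.32, S_dd = 12.68
Terminal payoffs (S − K): max(18.68, 0) = 18.68, max(-9.675, 0) = 0, max(-23.32, 0) = 0
Node u (S = 40.5): V_u = e^(−0.07)·[0.5883·18.6750 + 0.4117·0.0000] = 10.2444
Node d (S = 19.5): V_d = e^(−0.07)·[0.5883·0.0000 + 0.4117·0.0000] = 0.0000
Node 0 (S = 30): V_0 = e^(−0.07)·[0.5883·10.2444 + 0.4117·0.0000] = 5.6197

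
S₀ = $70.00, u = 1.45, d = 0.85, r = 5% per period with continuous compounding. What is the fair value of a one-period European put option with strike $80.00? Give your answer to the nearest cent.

Risk-neutral probability p = (e^0.05 − 0.85)/(1.45 − 0.85) = 0.2013/0.6000 = 0.3355
Terminal stock prices: S_u = 101.5, S_d = 59.5
Terminal payoffs (K − S): max(-21.5, 0) = 0, max(20.5, 0) = 20.5
Node 0 (S = 70): V_0 = e^(−0.05)·[0.3355·0.0000 + 0.6645·20.5000] = 12.9588

$12.96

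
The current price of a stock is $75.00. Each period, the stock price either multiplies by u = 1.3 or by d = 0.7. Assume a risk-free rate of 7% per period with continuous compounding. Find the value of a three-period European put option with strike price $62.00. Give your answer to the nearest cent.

$4.69

Risk-neutral probability p = (e^0.07 − 0.7)/(1.3 − 0.7) = 0.3725/0.6000 = 0.6208
Terminal stock prices: S_uuu = 164.8, S_uud = 88.73, S_udd = 47.77, S_ddd = 25.72
Terminal payoffs (K − S): max(-102.8, 0) = 0, max(-26.73, 0) = 0, max(14.23, 0) = 14.23, max(36.28, 0) = 36.28
Node uu (S = 126.8): V_uu = e^(−0.07)·[0.6208·0.0000 + 0.3792·0.0000] = 0.0000
Node ud (S = 68.25): V_ud = e^(−0.07)·[0.6208·0.0000 + 0.3792·14.2250] = 5.0288
Node dd (S = 36.75): V_dd = e^(−0.07)·[0.6208·14.2250 + 0.3792·36.2750] = 21.0584
Node u (S = 97.5): V_u = e^(−0.07)·[0.6208·0.0000 + 0.3792·5.0288] = 1.7778
Node d (S = 52.5): V_d = e^(−0.07)·[0.6208·5.0288 + 0.3792·21.0584] = 10.3556
Node 0 (S = 75): V_0 = e^(−0.07)·[0.6208·1.7778 + 0.3792·10.3556] = 4.6900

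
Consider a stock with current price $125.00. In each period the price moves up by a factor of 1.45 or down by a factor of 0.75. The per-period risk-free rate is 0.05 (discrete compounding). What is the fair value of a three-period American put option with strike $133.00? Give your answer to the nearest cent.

Risk-neutral probability p = (1 + 0.05 − 0.75)/(1.45 − 0.75) = 0.3000/0.7000 = 0.4286
Terminal stock prices: S_uuu = 381.1, S_uud = 197.1, S_udd = 102, S_ddd = 52.73
Terminal payoffs (K − S): max(-248.1, 0) = 0, max(-64.11, 0) = 0, max(31.05, 0) = 31.05, max(80.27, 0) = 80.27
Node uu (S = 262.8): continuation = 1/1.05·[0.4286·0.0000 + 0.5714·0.0000] = 0.0000; exercise value = 0.0000 ≤ continuation, so V_uu = 0.0000
Node ud (S = 135.9): continuation = 1/1.05·[0.4286·0.0000 + 0.5714·31.0469] = 16.8963; exercise value = 0.0000 ≤ continuation, so V_ud = 16.8963
Node dd (S = 70.31): continuation = 1/1.05·[0.4286·31.0469 + 0.5714·80.2656] = 56.3542; exercise value = 62.6875 > continuation, so V_dd = 62.6875 (exercise)
Node u (S = 181.2): continuation = 1/1.05·[0.4286·0.0000 + 0.5714·16.8963] = 9.1952; exercise value = 0.0000 ≤ continuation, so V_u = 9.1952
Node d (S = 93.75): continuation = 1/1.05·[0.4286·16.8963 + 0.5714·62.6875] = 41.0121; exercise value = 39.2500 ≤ continuation, so V_d = 41.0121
Node 0 (S = 125): continuation = 1/1.05·[0.4286·9.1952 + 0.5714·41.0121] = 26.0727; exercise value = 8.0000 ≤ continuation, so V_0 = 26.0727

$26.07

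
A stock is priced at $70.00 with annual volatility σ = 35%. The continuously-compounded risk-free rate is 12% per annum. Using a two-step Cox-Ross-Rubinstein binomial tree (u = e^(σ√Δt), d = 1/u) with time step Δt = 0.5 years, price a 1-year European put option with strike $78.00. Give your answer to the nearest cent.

CRR parameters: u = e^(σ√Δt) = e^(0.35·√0.5) = 1.2808, d = 1/u = 0.7808
Per-period rate: rΔt = 0.12·0.5 = 0.06, so R = e^0.06 = 1.0618
Risk-neutral probability p = (e^0.06 − 0.7808)/(1.2808 − 0.7808) = 0.2811/0.5000 = 0.5621
Terminal stock prices: S_uu = 114.8, S_ud = 70, S_dd = 42.67
Terminal payoffs (K − S): max(-36.83, 0) = 0, max(8, 0) = 8, max(35.33, 0) = 35.33
Node u (S = 89.66): V_u = e^(−0.06)·[0.5621·0.0000 + 0.4379·8.0000] = 3.2992
Node d (S = 54.65): V_d = e^(−0.06)·[0.5621·8.0000 + 0.4379·35.3290] = 18.8044
Node 0 (S = 70): V_0 = e^(−0.06)·[0.5621·3.2992 + 0.4379·18.8044] = 9.5013

$9.50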